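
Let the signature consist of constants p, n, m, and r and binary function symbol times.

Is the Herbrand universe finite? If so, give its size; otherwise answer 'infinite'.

The signature has at least one function symbol (times, arity 2) and at least one constant (p).
Iterating times gives infinitely many distinct ground terms: p, times(p, p), times(times(p, p), times(p, p)), ...
So the Herbrand universe is infinite.

infinite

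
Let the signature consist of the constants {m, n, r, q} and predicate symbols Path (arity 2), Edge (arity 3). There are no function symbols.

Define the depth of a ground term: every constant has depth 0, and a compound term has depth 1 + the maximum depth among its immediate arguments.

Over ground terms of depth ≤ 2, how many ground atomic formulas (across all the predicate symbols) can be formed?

80

First count ground terms of depth ≤ 2.
With no function symbols every ground term is a constant, so there are exactly 4 ground terms at every depth bound.
N_0 = 4
N_1 = 4
N_2 = 4
So |H| = 4.
A ground atom is a predicate applied to a tuple of terms from H, so the count is the sum over predicates of |H|^arity:
  Path: 4^2 = 16;  Edge: 4^3 = 64
Total ground atoms: 16 + 64 = 80.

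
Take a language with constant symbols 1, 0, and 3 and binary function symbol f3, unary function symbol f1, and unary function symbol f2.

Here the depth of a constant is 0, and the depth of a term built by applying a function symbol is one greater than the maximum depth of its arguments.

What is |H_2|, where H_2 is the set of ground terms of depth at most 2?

Write N_k for the number of ground terms of depth ≤ k. A term of depth ≤ k is either a constant or a function symbol applied to arguments of depth ≤ k−1, so N_k = 3 + N_{k-1}^2 + N_{k-1} + N_{k-1}.
N_0 = 3
N_1 = 3 + 3^2 + 3 + 3 = 18
N_2 = 3 + 18^2 + 18 + 18 = 363

363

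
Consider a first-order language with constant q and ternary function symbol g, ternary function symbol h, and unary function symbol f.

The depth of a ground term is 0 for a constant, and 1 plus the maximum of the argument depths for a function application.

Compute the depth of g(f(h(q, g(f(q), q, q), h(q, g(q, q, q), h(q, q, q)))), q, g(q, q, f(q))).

5

depth(f(q)) = 1 + depth(q) = 1 + 0 = 1
depth(g(f(q), q, q)) = 1 + max(1, 0, 0) = 2
depth(g(q, q, q)) = 1 + max(0, 0, 0) = 1
depth(h(q, q, q)) = 1 + max(0, 0, 0) = 1
depth(h(q, g(q, q, q), h(q, q, q))) = 1 + max(0, 1, 1) = 2
depth(h(q, g(f(q), q, q), h(q, g(q, q, q), h(q, q, q)))) = 1 + max(0, 2, 2) = 3
depth(f(h(q, g(f(q), q, q), h(q, g(q, q, q), h(q, q, q))))) = 1 + depth(h(q, g(f(q), q, q), h(q, g(q, q, q), h(q, q, q)))) = 1 + 3 = 4
depth(g(q, q, f(q))) = 1 + max(0, 0, 1) = 2
depth(g(f(h(q, g(f(q), q, q), h(q, g(q, q, q), h(q, q, q)))), q, g(q, q, f(q)))) = 1 + max(4, 0, 2) = 5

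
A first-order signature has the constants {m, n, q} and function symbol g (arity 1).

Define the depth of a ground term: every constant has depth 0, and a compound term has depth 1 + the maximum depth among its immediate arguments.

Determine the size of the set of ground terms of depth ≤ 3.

12

Let N_k count ground terms of depth at most k. Each non-constant term of depth ≤ k is some function symbol applied to depth-≤(k−1) arguments, giving N_k = 3 + N_{k-1}.
N_0 = 3
N_1 = 3 + 3 = 6
N_2 = 3 + 6 = 9
N_3 = 3 + 9 = 12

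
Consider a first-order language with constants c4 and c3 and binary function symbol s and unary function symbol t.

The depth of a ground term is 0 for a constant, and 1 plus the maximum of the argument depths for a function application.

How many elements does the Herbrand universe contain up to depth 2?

74

Let N_k = |{terms of depth ≤ k}|. Then N_0 = 2 and N_k = 2 + N_{k-1}^2 + N_{k-1} for k ≥ 1 (one summand per function symbol, arity giving the exponent).
N_0 = 2
N_1 = 2 + 2^2 + 2 = 8
N_2 = 2 + 8^2 + 8 = 74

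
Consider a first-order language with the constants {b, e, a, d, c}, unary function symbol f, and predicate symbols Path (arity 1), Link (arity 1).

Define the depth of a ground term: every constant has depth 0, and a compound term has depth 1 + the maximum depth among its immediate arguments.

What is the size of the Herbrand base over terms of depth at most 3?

First count ground terms of depth ≤ 3.
Let N_k = |{terms of depth ≤ k}|. Then N_0 = 5 and N_k = 5 + N_{k-1} for k ≥ 1 (one summand per function symbol, arity giving the exponent).
N_0 = 5
N_1 = 5 + 5 = 10
N_2 = 5 + 10 = 15
N_3 = 5 + 15 = 20
So |H| = 20.
Ground atoms are formed by filling each argument slot of a predicate with a term from H, so an r-ary predicate gives |H|^r atoms:
  Path: 20;  Link: 20
Total ground atoms: 20 + 20 = 40.

40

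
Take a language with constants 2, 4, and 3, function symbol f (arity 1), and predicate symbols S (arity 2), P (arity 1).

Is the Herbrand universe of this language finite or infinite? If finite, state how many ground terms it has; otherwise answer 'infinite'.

The signature has at least one function symbol (f, arity 1) and at least one constant (2).
Iterating f gives infinitely many distinct ground terms: 2, f(2), f(f(2)), ...
So the Herbrand universe is infinite.

infinite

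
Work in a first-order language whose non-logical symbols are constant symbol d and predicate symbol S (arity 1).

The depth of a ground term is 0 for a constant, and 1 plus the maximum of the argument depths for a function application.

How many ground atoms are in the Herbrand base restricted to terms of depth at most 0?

1

First count ground terms of depth ≤ 0.
With no function symbols every ground term is a constant, so there is exactly 1 ground term at every depth bound.
N_0 = 1
Explicitly: d.
So |H| = 1.
For each predicate symbol, the number of ground atoms is |H| raised to its arity; summing:
  S: 1
Total ground atoms: 1.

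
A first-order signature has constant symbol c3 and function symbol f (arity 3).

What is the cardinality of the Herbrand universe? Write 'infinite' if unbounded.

The signature has at least one function symbol (f, arity 3) and at least one constant (c3).
Iterating f gives infinitely many distinct ground terms: c3, f(c3, c3, c3), f(f(c3, c3, c3), f(c3, c3, c3), f(c3, c3, c3)), ...
So the Herbrand universe is infinite.

infinite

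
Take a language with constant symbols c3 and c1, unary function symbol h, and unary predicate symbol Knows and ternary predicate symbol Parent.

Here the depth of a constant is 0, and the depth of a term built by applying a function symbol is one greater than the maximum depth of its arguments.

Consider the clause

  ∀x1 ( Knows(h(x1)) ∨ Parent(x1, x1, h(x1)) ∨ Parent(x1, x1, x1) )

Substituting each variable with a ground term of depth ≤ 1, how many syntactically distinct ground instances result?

Ground terms of depth ≤ 1:
  If N_k denotes the number of depth-≤k ground terms, the 2 constants give N_0 = 2, and each function symbol of arity r contributes N_{k-1}^r new terms at level k: N_k = 2 + N_{k-1}.
  N_0 = 2
  N_1 = 2 + 2 = 4
  Explicitly: c3, c1, h(c3), h(c1).
So there are 4 ground terms available for substitution.
There is 1 variable to instantiate (x1),  occurring in at least one literal, so different choices give different ground instances.
Number of ground instances = 4.

4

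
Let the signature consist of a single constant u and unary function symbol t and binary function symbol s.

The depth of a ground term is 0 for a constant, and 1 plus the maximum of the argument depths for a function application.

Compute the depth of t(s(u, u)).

depth(s(u, u)) = 1 + max(0, 0) = 1
depth(t(s(u, u))) = 1 + depth(s(u, u)) = 1 + 1 = 2

2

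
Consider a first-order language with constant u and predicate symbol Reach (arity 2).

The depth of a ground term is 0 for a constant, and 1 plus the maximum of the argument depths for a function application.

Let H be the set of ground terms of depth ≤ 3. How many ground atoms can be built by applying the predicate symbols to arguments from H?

First count ground terms of depth ≤ 3.
With no function symbols every ground term is a constant, so there is exactly 1 ground term at every depth bound.
N_0 = 1
N_1 = 1
N_2 = 1
N_3 = 1
Explicitly: u.
So |H| = 1.
Each predicate of arity r yields |H|^r ground atoms (one per choice of an r-tuple from H):
  Reach: 1^2 = 1
Total ground atoms: 1.

1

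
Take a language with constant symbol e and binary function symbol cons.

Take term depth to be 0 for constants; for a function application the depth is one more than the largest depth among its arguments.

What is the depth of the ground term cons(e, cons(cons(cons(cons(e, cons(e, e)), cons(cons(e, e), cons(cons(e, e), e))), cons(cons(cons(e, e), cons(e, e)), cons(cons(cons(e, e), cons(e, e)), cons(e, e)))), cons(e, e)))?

depth(cons(e, e)) = 1 + max(0, 0) = 1
depth(cons(e, cons(e, e))) = 1 + max(0, 1) = 2
depth(cons(cons(e, e), e)) = 1 + max(1, 0) = 2
depth(cons(cons(e, e), cons(cons(e, e), e))) = 1 + max(1, 2) = 3
depth(cons(cons(e, cons(e, e)), cons(cons(e, e), cons(cons(e, e), e)))) = 1 + max(2, 3) = 4
depth(cons(cons(e, e), cons(e, e))) = 1 + max(1, 1) = 2
depth(cons(cons(cons(e, e), cons(e, e)), cons(e, e))) = 1 + max(2, 1) = 3
depth(cons(cons(cons(e, e), cons(e, e)), cons(cons(cons(e, e), cons(e, e)), cons(e, e)))) = 1 + max(2, 3) = 4
depth(cons(cons(cons(e, cons(e, e)), cons(cons(e, e), cons(cons(e, e), e))), cons(cons(cons(e, e), cons(e, e)), cons(cons(cons(e, e), cons(e, e)), cons(e, e))))) = 1 + max(4, 4) = 5
depth(cons(cons(cons(cons(e, cons(e, e)), cons(cons(e, e), cons(cons(e, e), e))), cons(cons(cons(e, e), cons(e, e)), cons(cons(cons(e, e), cons(e, e)), cons(e, e)))), cons(e, e))) = 1 + max(5, 1) = 6
depth(cons(e, cons(cons(cons(cons(e, cons(e, e)), cons(cons(e, e), cons(cons(e, e), e))), cons(cons(cons(e, e), cons(e, e)), cons(cons(cons(e, e), cons(e, e)), cons(e, e)))), cons(e, e)))) = 1 + max(0, 6) = 7

7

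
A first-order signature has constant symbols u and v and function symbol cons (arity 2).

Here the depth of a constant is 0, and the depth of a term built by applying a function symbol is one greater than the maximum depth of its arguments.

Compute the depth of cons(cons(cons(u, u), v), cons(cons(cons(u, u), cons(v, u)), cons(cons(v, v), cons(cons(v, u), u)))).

depth(cons(u, u)) = 1 + max(0, 0) = 1
depth(cons(cons(u, u), v)) = 1 + max(1, 0) = 2
depth(cons(v, u)) = 1 + max(0, 0) = 1
depth(cons(cons(u, u), cons(v, u))) = 1 + max(1, 1) = 2
depth(cons(v, v)) = 1 + max(0, 0) = 1
depth(cons(cons(v, u), u)) = 1 + max(1, 0) = 2
depth(cons(cons(v, v), cons(cons(v, u), u))) = 1 + max(1, 2) = 3
depth(cons(cons(cons(u, u), cons(v, u)), cons(cons(v, v), cons(cons(v, u), u)))) = 1 + max(2, 3) = 4
depth(cons(cons(cons(u, u), v), cons(cons(cons(u, u), cons(v, u)), cons(cons(v, v), cons(cons(v, u), u))))) = 1 + max(2, 4) = 5

5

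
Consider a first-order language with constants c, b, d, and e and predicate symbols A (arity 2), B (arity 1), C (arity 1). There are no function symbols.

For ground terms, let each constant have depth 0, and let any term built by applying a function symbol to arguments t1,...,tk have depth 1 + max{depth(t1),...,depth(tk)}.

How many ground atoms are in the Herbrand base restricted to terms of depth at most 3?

24

First count ground terms of depth ≤ 3.
With no function symbols every ground term is a constant, so there are exactly 4 ground terms at every depth bound.
N_0 = 4
N_1 = 4
N_2 = 4
N_3 = 4
Explicitly: c, b, d, e.
So |H| = 4.
A ground atom is a predicate applied to a tuple of terms from H, so the count is the sum over predicates of |H|^arity:
  A: 4^2 = 16;  B: 4;  C: 4
Total ground atoms: 16 + 4 + 4 = 24.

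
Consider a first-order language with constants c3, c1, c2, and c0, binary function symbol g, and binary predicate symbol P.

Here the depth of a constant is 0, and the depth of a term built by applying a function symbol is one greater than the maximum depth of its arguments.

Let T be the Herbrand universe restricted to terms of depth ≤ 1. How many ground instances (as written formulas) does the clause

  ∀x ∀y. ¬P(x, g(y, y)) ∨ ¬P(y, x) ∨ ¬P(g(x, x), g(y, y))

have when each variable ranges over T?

400

Ground terms of depth ≤ 1:
  If N_k denotes the number of depth-≤k ground terms, the 4 constants give N_0 = 4, and each function symbol of arity r contributes N_{k-1}^r new terms at level k: N_k = 4 + N_{k-1}^2.
  N_0 = 4
  N_1 = 4 + 4^2 = 20
So there are 20 ground terms available for substitution.
The body mentions every one of the 2 quantified variables; since ground terms form a free algebra, no two substitutions collapse to the same formula.
Number of ground instances = 20^2 = 400.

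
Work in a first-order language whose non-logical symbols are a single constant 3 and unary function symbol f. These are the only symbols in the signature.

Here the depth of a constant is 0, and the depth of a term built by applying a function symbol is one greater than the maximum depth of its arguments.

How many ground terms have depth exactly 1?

Let N_k count ground terms of depth at most k. Each non-constant term of depth ≤ k is some function symbol applied to depth-≤(k−1) arguments, giving N_k = 1 + N_{k-1}.
N_0 = 1
N_1 = 1 + 1 = 2
Terms of depth exactly 1: N_1 − N_0 = 2 − 1 = 1.

1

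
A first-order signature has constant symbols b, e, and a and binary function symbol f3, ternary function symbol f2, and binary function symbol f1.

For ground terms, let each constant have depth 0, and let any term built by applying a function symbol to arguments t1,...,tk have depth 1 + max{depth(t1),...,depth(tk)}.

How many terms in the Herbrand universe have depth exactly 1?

45

Let N_k = |{terms of depth ≤ k}|. Then N_0 = 3 and N_k = 3 + N_{k-1}^2 + N_{k-1}^3 + N_{k-1}^2 for k ≥ 1 (one summand per function symbol, arity giving the exponent).
N_0 = 3
N_1 = 3 + 3^2 + 3^3 + 3^2 = 48
Terms of depth exactly 1: N_1 − N_0 = 48 − 3 = 45.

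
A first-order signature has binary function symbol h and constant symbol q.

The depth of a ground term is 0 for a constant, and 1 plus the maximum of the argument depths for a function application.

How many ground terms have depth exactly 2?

Let N_k count ground terms of depth at most k. Each non-constant term of depth ≤ k is some function symbol applied to depth-≤(k−1) arguments, giving N_k = 1 + N_{k-1}^2.
N_0 = 1
N_1 = 1 + 1^2 = 2
N_2 = 1 + 2^2 = 5
Terms of depth exactly 2: N_2 − N_1 = 5 − 2 = 3.

3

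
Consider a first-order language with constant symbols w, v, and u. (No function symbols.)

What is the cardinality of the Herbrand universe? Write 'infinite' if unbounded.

There are no function symbols, so every ground term is one of the 3 constants.
The Herbrand universe is {w, v, u}, which is finite with 3 elements.

3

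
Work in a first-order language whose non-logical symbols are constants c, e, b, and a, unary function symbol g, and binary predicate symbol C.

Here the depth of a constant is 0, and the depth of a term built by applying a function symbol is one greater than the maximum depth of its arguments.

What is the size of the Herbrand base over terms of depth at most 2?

144

First count ground terms of depth ≤ 2.
If N_k denotes the number of depth-≤k ground terms, the 4 constants give N_0 = 4, and each function symbol of arity r contributes N_{k-1}^r new terms at level k: N_k = 4 + N_{k-1}.
N_0 = 4
N_1 = 4 + 4 = 8
N_2 = 4 + 8 = 12
Explicitly: c, e, b, a, g(c), g(e), g(b), g(a), g(g(c)), g(g(e)), g(g(b)), g(g(a)).
So |H| = 12.
Each predicate of arity r yields |H|^r ground atoms (one per choice of an r-tuple from H):
  C: 12^2 = 144
Total ground atoms: 144.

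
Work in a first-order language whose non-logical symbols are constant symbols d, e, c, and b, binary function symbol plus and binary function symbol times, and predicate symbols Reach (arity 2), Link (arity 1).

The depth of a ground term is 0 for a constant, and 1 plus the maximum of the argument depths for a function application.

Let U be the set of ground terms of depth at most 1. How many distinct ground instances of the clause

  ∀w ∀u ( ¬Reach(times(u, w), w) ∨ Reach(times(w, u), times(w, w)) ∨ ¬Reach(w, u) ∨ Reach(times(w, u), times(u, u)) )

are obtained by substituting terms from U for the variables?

1296

Ground terms of depth ≤ 1:
  Let N_k count ground terms of depth at most k. Each non-constant term of depth ≤ k is some function symbol applied to depth-≤(k−1) arguments, giving N_k = 4 + N_{k-1}^2 + N_{k-1}^2.
  N_0 = 4
  N_1 = 4 + 4^2 + 4^2 = 36
So there are 36 ground terms available for substitution.
Each of w, u ranges independently over the available ground terms, and distinct assignments produce distinct instances.
Number of ground instances = 36^2 = 1296.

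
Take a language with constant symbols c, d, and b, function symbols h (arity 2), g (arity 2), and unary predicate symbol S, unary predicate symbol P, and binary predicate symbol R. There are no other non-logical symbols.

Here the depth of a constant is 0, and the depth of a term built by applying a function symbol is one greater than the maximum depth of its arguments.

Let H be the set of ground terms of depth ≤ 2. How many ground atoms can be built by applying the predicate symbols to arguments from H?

First count ground terms of depth ≤ 2.
Let N_k count ground terms of depth at most k. Each non-constant term of depth ≤ k is some function symbol applied to depth-≤(k−1) arguments, giving N_k = 3 + N_{k-1}^2 + N_{k-1}^2.
N_0 = 3
N_1 = 3 + 3^2 + 3^2 = 21
N_2 = 3 + 21^2 + 21^2 = 885
So |H| = 885.
Each predicate of arity r yields |H|^r ground atoms (one per choice of an r-tuple from H):
  S: 885;  P: 885;  R: 885^2 = 783225
Total ground atoms: 885 + 885 + 783225 = 784995.

784995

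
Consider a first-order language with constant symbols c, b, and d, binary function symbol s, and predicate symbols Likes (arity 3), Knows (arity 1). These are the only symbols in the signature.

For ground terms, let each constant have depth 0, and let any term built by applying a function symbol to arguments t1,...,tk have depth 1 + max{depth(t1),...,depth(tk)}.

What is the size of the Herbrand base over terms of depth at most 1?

1740

First count ground terms of depth ≤ 1.
Write N_k for the number of ground terms of depth ≤ k. A term of depth ≤ k is either a constant or a function symbol applied to arguments of depth ≤ k−1, so N_k = 3 + N_{k-1}^2.
N_0 = 3
N_1 = 3 + 3^2 = 12
Explicitly: c, b, d, s(c, c), s(c, b), s(c, d), s(b, c), s(b, b), s(b, d), s(d, c), s(d, b), s(d, d).
So |H| = 12.
A ground atom is a predicate applied to a tuple of terms from H, so the count is the sum over predicates of |H|^arity:
  Likes: 12^3 = 1728;  Knows: 12
Total ground atoms: 1728 + 12 = 1740.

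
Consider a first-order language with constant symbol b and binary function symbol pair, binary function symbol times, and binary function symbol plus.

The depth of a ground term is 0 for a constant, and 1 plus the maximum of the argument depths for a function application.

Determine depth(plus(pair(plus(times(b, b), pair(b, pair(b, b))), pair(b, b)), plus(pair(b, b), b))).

5

depth(times(b, b)) = 1 + max(0, 0) = 1
depth(pair(b, b)) = 1 + max(0, 0) = 1
depth(pair(b, pair(b, b))) = 1 + max(0, 1) = 2
depth(plus(times(b, b), pair(b, pair(b, b)))) = 1 + max(1, 2) = 3
depth(pair(plus(times(b, b), pair(b, pair(b, b))), pair(b, b))) = 1 + max(3, 1) = 4
depth(plus(pair(b, b), b)) = 1 + max(1, 0) = 2
depth(plus(pair(plus(times(b, b), pair(b, pair(b, b))), pair(b, b)), plus(pair(b, b), b))) = 1 + max(4, 2) = 5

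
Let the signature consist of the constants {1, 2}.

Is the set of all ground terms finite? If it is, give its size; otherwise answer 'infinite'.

There are no function symbols, so every ground term is one of the 2 constants.
The Herbrand universe is {1, 2}, which is finite with 2 elements.

2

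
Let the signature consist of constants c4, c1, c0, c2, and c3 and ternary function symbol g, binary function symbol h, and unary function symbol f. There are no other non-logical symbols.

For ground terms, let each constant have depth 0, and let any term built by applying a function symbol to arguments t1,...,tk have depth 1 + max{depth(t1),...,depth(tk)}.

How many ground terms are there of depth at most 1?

160

Let N_k count ground terms of depth at most k. Each non-constant term of depth ≤ k is some function symbol applied to depth-≤(k−1) arguments, giving N_k = 5 + N_{k-1}^3 + N_{k-1}^2 + N_{k-1}.
N_0 = 5
N_1 = 5 + 5^3 + 5^2 + 5 = 160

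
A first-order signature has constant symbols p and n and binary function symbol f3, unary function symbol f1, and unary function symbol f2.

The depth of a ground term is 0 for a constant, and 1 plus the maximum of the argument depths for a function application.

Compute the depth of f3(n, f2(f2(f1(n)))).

depth(f1(n)) = 1 + depth(n) = 1 + 0 = 1
depth(f2(f1(n))) = 1 + depth(f1(n)) = 1 + 1 = 2
depth(f2(f2(f1(n)))) = 1 + depth(f2(f1(n))) = 1 + 2 = 3
depth(f3(n, f2(f2(f1(n))))) = 1 + max(0, 3) = 4

4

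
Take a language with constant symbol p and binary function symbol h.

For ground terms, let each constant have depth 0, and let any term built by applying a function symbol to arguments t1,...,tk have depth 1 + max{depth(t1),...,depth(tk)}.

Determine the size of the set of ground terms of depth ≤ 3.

26

Write N_k for the number of ground terms of depth ≤ k. A term of depth ≤ k is either a constant or a function symbol applied to arguments of depth ≤ k−1, so N_k = 1 + N_{k-1}^2.
N_0 = 1
N_1 = 1 + 1^2 = 2
N_2 = 1 + 2^2 = 5
N_3 = 1 + 5^2 = 26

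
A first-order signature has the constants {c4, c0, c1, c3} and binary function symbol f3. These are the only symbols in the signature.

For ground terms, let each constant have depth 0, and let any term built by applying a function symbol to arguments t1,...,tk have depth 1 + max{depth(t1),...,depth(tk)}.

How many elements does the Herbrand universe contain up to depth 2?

Count level by level. With function symbols f3/2, the terms of depth ≤ k are the 4 constants together with each function applied to depth-≤(k−1) tuples, so N_k = 4 + N_{k-1}^2.
N_0 = 4
N_1 = 4 + 4^2 = 20
N_2 = 4 + 20^2 = 404

404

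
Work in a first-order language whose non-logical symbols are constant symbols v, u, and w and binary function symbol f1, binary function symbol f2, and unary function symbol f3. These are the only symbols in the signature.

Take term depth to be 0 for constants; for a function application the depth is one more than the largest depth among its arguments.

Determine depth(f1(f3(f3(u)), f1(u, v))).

3

depth(f3(u)) = 1 + depth(u) = 1 + 0 = 1
depth(f3(f3(u))) = 1 + depth(f3(u)) = 1 + 1 = 2
depth(f1(u, v)) = 1 + max(0, 0) = 1
depth(f1(f3(f3(u)), f1(u, v))) = 1 + max(2, 1) = 3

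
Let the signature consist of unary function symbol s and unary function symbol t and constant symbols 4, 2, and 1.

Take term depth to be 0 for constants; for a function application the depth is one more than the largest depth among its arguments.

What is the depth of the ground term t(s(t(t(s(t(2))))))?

depth(t(2)) = 1 + depth(2) = 1 + 0 = 1
depth(s(t(2))) = 1 + depth(t(2)) = 1 + 1 = 2
depth(t(s(t(2)))) = 1 + depth(s(t(2))) = 1 + 2 = 3
depth(t(t(s(t(2))))) = 1 + depth(t(s(t(2)))) = 1 + 3 = 4
depth(s(t(t(s(t(2)))))) = 1 + depth(t(t(s(t(2))))) = 1 + 4 = 5
depth(t(s(t(t(s(t(2))))))) = 1 + depth(s(t(t(s(t(2)))))) = 1 + 5 = 6

6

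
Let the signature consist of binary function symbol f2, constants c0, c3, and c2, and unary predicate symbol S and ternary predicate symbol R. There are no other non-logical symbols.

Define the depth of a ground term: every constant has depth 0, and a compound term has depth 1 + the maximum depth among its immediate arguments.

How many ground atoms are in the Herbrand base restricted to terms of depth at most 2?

3176670

First count ground terms of depth ≤ 2.
Write N_k for the number of ground terms of depth ≤ k. A term of depth ≤ k is either a constant or a function symbol applied to arguments of depth ≤ k−1, so N_k = 3 + N_{k-1}^2.
N_0 = 3
N_1 = 3 + 3^2 = 12
N_2 = 3 + 12^2 = 147
So |H| = 147.
For each predicate symbol, the number of ground atoms is |H| raised to its arity; summing:
  S: 147;  R: 147^3 = 3176523
Total ground atoms: 147 + 3176523 = 3176670.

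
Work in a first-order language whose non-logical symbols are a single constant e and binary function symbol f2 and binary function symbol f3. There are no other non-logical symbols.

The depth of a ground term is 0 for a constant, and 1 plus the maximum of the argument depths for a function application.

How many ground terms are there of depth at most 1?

Count level by level. With function symbols f2/2, f3/2, the terms of depth ≤ k are the 1 constant together with each function applied to depth-≤(k−1) tuples, so N_k = 1 + N_{k-1}^2 + N_{k-1}^2.
N_0 = 1
N_1 = 1 + 1^2 + 1^2 = 3
Explicitly: e, f2(e, e), f3(e, e).

3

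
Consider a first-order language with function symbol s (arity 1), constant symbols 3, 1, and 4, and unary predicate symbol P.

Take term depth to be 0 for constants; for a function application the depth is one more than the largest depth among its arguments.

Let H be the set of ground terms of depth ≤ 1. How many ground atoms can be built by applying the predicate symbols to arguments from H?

6

First count ground terms of depth ≤ 1.
Count level by level. With function symbols s/1, the terms of depth ≤ k are the 3 constants together with each function applied to depth-≤(k−1) tuples, so N_k = 3 + N_{k-1}.
N_0 = 3
N_1 = 3 + 3 = 6
Explicitly: 3, 1, 4, s(3), s(1), s(4).
So |H| = 6.
Each predicate of arity r yields |H|^r ground atoms (one per choice of an r-tuple from H):
  P: 6
Total ground atoms: 6.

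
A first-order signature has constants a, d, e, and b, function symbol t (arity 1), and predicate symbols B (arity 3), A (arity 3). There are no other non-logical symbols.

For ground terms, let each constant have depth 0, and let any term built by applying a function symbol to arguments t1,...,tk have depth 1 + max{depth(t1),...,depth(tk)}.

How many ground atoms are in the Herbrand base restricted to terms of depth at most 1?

First count ground terms of depth ≤ 1.
Let N_k = |{terms of depth ≤ k}|. Then N_0 = 4 and N_k = 4 + N_{k-1} for k ≥ 1 (one summand per function symbol, arity giving the exponent).
N_0 = 4
N_1 = 4 + 4 = 8
So |H| = 8.
Each predicate of arity r yields |H|^r ground atoms (one per choice of an r-tuple from H):
  B: 8^3 = 512;  A: 8^3 = 512
Total ground atoms: 512 + 512 = 1024.

1024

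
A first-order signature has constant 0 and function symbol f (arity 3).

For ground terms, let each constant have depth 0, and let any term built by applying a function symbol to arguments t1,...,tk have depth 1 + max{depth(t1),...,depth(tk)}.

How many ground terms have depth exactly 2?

Count level by level. With function symbols f/3, the terms of depth ≤ k are the 1 constant together with each function applied to depth-≤(k−1) tuples, so N_k = 1 + N_{k-1}^3.
N_0 = 1
N_1 = 1 + 1^3 = 2
N_2 = 1 + 2^3 = 9
Terms of depth exactly 2: N_2 − N_1 = 9 − 2 = 7.

7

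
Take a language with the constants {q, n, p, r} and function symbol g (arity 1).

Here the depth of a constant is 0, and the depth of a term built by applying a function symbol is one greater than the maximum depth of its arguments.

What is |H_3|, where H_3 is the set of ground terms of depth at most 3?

Write N_k for the number of ground terms of depth ≤ k. A term of depth ≤ k is either a constant or a function symbol applied to arguments of depth ≤ k−1, so N_k = 4 + N_{k-1}.
N_0 = 4
N_1 = 4 + 4 = 8
N_2 = 4 + 8 = 12
N_3 = 4 + 12 = 16

16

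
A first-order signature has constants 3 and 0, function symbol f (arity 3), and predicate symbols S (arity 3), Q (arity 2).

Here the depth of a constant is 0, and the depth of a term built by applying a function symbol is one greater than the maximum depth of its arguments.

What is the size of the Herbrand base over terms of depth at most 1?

1100

First count ground terms of depth ≤ 1.
Let N_k count ground terms of depth at most k. Each non-constant term of depth ≤ k is some function symbol applied to depth-≤(k−1) arguments, giving N_k = 2 + N_{k-1}^3.
N_0 = 2
N_1 = 2 + 2^3 = 10
So |H| = 10.
A ground atom is a predicate applied to a tuple of terms from H, so the count is the sum over predicates of |H|^arity:
  S: 10^3 = 1000;  Q: 10^2 = 100
Total ground atoms: 1000 + 100 = 1100.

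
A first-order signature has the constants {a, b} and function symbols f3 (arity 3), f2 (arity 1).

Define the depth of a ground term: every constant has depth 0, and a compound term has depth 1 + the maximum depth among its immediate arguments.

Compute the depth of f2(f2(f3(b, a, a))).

depth(f3(b, a, a)) = 1 + max(0, 0, 0) = 1
depth(f2(f3(b, a, a))) = 1 + depth(f3(b, a, a)) = 1 + 1 = 2
depth(f2(f2(f3(b, a, a)))) = 1 + depth(f2(f3(b, a, a))) = 1 + 2 = 3

3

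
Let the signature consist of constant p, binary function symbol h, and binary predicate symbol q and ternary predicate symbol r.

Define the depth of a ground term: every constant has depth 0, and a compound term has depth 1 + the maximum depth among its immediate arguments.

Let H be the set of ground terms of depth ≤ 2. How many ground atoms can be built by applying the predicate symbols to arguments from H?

150

First count ground terms of depth ≤ 2.
Count level by level. With function symbols h/2, the terms of depth ≤ k are the 1 constant together with each function applied to depth-≤(k−1) tuples, so N_k = 1 + N_{k-1}^2.
N_0 = 1
N_1 = 1 + 1^2 = 2
N_2 = 1 + 2^2 = 5
Explicitly: p, h(p, p), h(p, h(p, p)), h(h(p, p), p), h(h(p, p), h(p, p)).
So |H| = 5.
A ground atom is a predicate applied to a tuple of terms from H, so the count is the sum over predicates of |H|^arity:
  q: 5^2 = 25;  r: 5^3 = 125
Total ground atoms: 25 + 125 = 150.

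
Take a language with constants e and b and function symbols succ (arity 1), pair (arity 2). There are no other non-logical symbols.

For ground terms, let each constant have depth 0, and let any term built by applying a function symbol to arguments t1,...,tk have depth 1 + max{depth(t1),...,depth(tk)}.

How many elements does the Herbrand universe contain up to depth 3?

If N_k denotes the number of depth-≤k ground terms, the 2 constants give N_0 = 2, and each function symbol of arity r contributes N_{k-1}^r new terms at level k: N_k = 2 + N_{k-1} + N_{k-1}^2.
N_0 = 2
N_1 = 2 + 2 + 2^2 = 8
N_2 = 2 + 8 + 8^2 = 74
N_3 = 2 + 74 + 74^2 = 5552

5552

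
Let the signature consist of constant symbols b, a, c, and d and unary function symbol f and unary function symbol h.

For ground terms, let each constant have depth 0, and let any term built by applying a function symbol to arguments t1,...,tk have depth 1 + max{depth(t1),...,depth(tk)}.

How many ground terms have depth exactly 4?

64

Let N_k = |{terms of depth ≤ k}|. Then N_0 = 4 and N_k = 4 + N_{k-1} + N_{k-1} for k ≥ 1 (one summand per function symbol, arity giving the exponent).
N_0 = 4
N_1 = 4 + 4 + 4 = 12
N_2 = 4 + 12 + 12 = 28
N_3 = 4 + 28 + 28 = 60
N_4 = 4 + 60 + 60 = 124
Terms of depth exactly 4: N_4 − N_3 = 124 − 60 = 64.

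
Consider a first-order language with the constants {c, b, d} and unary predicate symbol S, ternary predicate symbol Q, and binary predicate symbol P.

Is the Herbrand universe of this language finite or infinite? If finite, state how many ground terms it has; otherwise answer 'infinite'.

3

There are no function symbols, so every ground term is one of the 3 constants.
The Herbrand universe is {c, b, d}, which is finite with 3 elements.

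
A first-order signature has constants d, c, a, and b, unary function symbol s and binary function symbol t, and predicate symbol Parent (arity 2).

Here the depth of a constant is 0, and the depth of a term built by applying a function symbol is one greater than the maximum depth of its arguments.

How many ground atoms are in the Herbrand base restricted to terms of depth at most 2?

364816

First count ground terms of depth ≤ 2.
Write N_k for the number of ground terms of depth ≤ k. A term of depth ≤ k is either a constant or a function symbol applied to arguments of depth ≤ k−1, so N_k = 4 + N_{k-1} + N_{k-1}^2.
N_0 = 4
N_1 = 4 + 4 + 4^2 = 24
N_2 = 4 + 24 + 24^2 = 604
So |H| = 604.
Ground atoms are formed by filling each argument slot of a predicate with a term from H, so an r-ary predicate gives |H|^r atoms:
  Parent: 604^2 = 364816
Total ground atoms: 364816.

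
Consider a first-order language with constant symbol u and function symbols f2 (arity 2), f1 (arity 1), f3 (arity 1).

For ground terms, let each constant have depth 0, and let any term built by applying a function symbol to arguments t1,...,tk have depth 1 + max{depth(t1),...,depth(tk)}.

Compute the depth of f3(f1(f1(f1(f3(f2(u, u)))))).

6

depth(f2(u, u)) = 1 + max(0, 0) = 1
depth(f3(f2(u, u))) = 1 + depth(f2(u, u)) = 1 + 1 = 2
depth(f1(f3(f2(u, u)))) = 1 + depth(f3(f2(u, u))) = 1 + 2 = 3
depth(f1(f1(f3(f2(u, u))))) = 1 + depth(f1(f3(f2(u, u)))) = 1 + 3 = 4
depth(f1(f1(f1(f3(f2(u, u)))))) = 1 + depth(f1(f1(f3(f2(u, u))))) = 1 + 4 = 5
depth(f3(f1(f1(f1(f3(f2(u, u))))))) = 1 + depth(f1(f1(f1(f3(f2(u, u)))))) = 1 + 5 = 6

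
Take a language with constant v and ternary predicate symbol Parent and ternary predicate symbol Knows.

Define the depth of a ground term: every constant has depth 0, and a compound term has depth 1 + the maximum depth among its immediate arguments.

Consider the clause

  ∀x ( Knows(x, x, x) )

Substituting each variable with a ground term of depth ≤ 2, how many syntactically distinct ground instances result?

Ground terms of depth ≤ 2:
  With no function symbols every ground term is a constant, so there is exactly 1 ground term at every depth bound.
  N_0 = 1
  N_1 = 1
  N_2 = 1
So there is exactly 1 ground term available for substitution.
There is 1 variable to instantiate (x),  occurring in at least one literal, so different choices give different ground instances.
Number of ground instances = 1.

1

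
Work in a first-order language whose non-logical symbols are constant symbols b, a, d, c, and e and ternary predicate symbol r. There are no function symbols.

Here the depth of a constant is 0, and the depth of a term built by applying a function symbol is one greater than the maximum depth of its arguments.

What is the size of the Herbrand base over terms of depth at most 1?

First count ground terms of depth ≤ 1.
With no function symbols every ground term is a constant, so there are exactly 5 ground terms at every depth bound.
N_0 = 5
N_1 = 5
So |H| = 5.
Ground atoms are formed by filling each argument slot of a predicate with a term from H, so an r-ary predicate gives |H|^r atoms:
  r: 5^3 = 125
Total ground atoms: 125.

125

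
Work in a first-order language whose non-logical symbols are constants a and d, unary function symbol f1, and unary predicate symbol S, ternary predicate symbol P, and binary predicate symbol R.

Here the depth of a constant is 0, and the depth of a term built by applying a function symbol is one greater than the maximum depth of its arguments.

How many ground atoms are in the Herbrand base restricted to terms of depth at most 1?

First count ground terms of depth ≤ 1.
Let N_k count ground terms of depth at most k. Each non-constant term of depth ≤ k is some function symbol applied to depth-≤(k−1) arguments, giving N_k = 2 + N_{k-1}.
N_0 = 2
N_1 = 2 + 2 = 4
So |H| = 4.
For each predicate symbol, the number of ground atoms is |H| raised to its arity; summing:
  S: 4;  P: 4^3 = 64;  R: 4^2 = 16
Total ground atoms: 4 + 64 + 16 = 84.

84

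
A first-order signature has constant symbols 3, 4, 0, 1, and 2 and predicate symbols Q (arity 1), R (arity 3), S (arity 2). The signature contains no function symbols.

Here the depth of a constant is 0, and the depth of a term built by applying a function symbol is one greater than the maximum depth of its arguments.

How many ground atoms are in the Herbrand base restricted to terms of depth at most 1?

First count ground terms of depth ≤ 1.
With no function symbols every ground term is a constant, so there are exactly 5 ground terms at every depth bound.
N_0 = 5
N_1 = 5
So |H| = 5.
Ground atoms are formed by filling each argument slot of a predicate with a term from H, so an r-ary predicate gives |H|^r atoms:
  Q: 5;  R: 5^3 = 125;  S: 5^2 = 25
Total ground atoms: 5 + 125 + 25 = 155.

155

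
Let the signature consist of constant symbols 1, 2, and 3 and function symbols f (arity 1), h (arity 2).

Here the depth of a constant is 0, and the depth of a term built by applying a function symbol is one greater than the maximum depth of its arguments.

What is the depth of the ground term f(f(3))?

2

depth(f(3)) = 1 + depth(3) = 1 + 0 = 1
depth(f(f(3))) = 1 + depth(f(3)) = 1 + 1 = 2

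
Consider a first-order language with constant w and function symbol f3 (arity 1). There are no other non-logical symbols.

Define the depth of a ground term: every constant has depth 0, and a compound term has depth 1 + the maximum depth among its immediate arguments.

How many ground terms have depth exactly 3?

Count level by level. With function symbols f3/1, the terms of depth ≤ k are the 1 constant together with each function applied to depth-≤(k−1) tuples, so N_k = 1 + N_{k-1}.
N_0 = 1
N_1 = 1 + 1 = 2
N_2 = 1 + 2 = 3
N_3 = 1 + 3 = 4
Terms of depth exactly 3: N_3 − N_2 = 4 − 3 = 1.

1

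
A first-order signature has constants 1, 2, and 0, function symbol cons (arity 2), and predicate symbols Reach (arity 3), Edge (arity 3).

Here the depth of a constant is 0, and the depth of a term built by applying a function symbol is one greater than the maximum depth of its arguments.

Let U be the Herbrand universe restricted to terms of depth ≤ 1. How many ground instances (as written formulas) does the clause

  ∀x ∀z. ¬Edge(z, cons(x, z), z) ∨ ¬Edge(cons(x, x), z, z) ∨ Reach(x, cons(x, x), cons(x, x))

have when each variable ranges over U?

Ground terms of depth ≤ 1:
  Let N_k = |{terms of depth ≤ k}|. Then N_0 = 3 and N_k = 3 + N_{k-1}^2 for k ≥ 1 (one summand per function symbol, arity giving the exponent).
  N_0 = 3
  N_1 = 3 + 3^2 = 12
So there are 12 ground terms available for substitution.
The clause has 2 distinct variables (x, z), each appearing in the body. In the free term algebra distinct substitutions yield syntactically distinct ground instances.
Number of ground instances = 12^2 = 144.

144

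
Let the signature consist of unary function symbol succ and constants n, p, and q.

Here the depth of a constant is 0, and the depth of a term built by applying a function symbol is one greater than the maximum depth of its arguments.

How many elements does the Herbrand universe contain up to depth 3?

12

Let N_k = |{terms of depth ≤ k}|. Then N_0 = 3 and N_k = 3 + N_{k-1} for k ≥ 1 (one summand per function symbol, arity giving the exponent).
N_0 = 3
N_1 = 3 + 3 = 6
N_2 = 3 + 6 = 9
N_3 = 3 + 9 = 12
Explicitly: n, p, q, succ(n), succ(p), succ(q), succ(succ(n)), succ(succ(p)), succ(succ(q)), succ(succ(succ(n))), succ(succ(succ(p))), succ(succ(succ(q))).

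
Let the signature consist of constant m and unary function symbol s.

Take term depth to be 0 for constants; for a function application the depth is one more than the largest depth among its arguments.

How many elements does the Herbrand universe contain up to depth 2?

3

Let N_k = |{terms of depth ≤ k}|. Then N_0 = 1 and N_k = 1 + N_{k-1} for k ≥ 1 (one summand per function symbol, arity giving the exponent).
N_0 = 1
N_1 = 1 + 1 = 2
N_2 = 1 + 2 = 3
Explicitly: m, s(m), s(s(m)).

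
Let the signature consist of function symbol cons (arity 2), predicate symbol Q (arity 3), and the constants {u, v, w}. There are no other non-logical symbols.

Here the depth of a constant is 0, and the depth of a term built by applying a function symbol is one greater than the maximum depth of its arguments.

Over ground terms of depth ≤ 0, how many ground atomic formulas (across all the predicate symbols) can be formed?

27

First count ground terms of depth ≤ 0.
Let N_k = |{terms of depth ≤ k}|. Then N_0 = 3 and N_k = 3 + N_{k-1}^2 for k ≥ 1 (one summand per function symbol, arity giving the exponent).
N_0 = 3
Explicitly: u, v, w.
So |H| = 3.
Ground atoms are formed by filling each argument slot of a predicate with a term from H, so an r-ary predicate gives |H|^r atoms:
  Q: 3^3 = 27
Total ground atoms: 27.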